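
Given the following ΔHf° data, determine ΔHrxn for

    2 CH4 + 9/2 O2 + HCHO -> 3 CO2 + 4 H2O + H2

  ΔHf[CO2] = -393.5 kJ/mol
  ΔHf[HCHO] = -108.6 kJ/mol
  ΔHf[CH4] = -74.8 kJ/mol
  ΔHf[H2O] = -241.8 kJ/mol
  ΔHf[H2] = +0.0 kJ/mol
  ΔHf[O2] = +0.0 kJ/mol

ΔH°rxn = Σ nΔHf°(products) − Σ nΔHf°(reactants).
Products: 3·(-393.5) + 4·(-241.8) + 1·(+0.0) = -2147.7
Reactants: 2·(-74.8) + 9/2·(+0.0) + 1·(-108.6) = -258.2
ΔHrxn = (-2147.7) − (-258.2) = -1889.5 kJ/mol

ΔHrxn = -1889.5 kJ/mol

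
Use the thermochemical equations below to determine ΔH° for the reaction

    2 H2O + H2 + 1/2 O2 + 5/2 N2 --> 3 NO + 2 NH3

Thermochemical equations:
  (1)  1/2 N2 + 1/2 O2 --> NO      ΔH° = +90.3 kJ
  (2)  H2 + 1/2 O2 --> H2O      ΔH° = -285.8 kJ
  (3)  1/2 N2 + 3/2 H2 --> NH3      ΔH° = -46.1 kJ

ΔH° = 750.3 kJ

(1) × 3 (×3 to match 3 NO in the target): (3)·(+90.3) = +270.9 kJ
(2) reversed and × 2 (reverse to put H2O on the reactant side; ×2 to match 2 H2O in the target): (-2)·(-285.8) = +571.6 kJ
(3) × 2 (scale by 2 for the 2 NH3): (2)·(-46.1) = -92.2 kJ
ΔH° = (3)·(+90.3) + (-2)·(-285.8) + (2)·(-46.1) = 750.3 kJ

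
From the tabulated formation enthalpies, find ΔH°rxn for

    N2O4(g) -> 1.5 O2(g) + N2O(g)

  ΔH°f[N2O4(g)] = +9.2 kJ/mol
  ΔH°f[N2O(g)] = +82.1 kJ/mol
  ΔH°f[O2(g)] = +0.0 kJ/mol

Products: 3/2·(+0.0) + 1·(+82.1) = +82.1
Reactants: 1·(+9.2) = +9.2
ΔH°rxn = (+82.1) − (+9.2) = 72.9 kJ/mol

ΔH°rxn = 72.9 kJ/mol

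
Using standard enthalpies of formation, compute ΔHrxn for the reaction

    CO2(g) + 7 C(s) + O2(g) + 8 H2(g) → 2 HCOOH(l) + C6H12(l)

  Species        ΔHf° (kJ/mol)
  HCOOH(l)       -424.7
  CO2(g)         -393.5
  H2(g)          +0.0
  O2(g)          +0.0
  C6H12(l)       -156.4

ΔHrxn = -612.3 kJ/mol

Products: 2·(-424.7) + 1·(-156.4) = -1005.8
Reactants: 1·(-393.5) + 7·(+0.0) + 1·(+0.0) + 8·(+0.0) = -393.5
ΔHrxn = (-1005.8) − (-393.5) = -612.3 kJ/mol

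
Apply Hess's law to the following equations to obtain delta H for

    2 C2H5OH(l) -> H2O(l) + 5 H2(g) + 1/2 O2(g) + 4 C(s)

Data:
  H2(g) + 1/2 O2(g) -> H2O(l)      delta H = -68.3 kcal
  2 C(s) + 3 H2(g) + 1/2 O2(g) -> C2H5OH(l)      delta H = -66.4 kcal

equation 1 as written (H2O(l) already on the product side): -68.3 kcal
equation 2 reversed and × 2 (C2H5OH(l) must end up as a reactant; scale by 2 for the 2 C2H5OH(l)): (-2)·(-66.4) = +132.8 kcal
delta H = (1)·(-68.3) + (-2)·(-66.4) = 64.5 kcal

delta H = 64.5 kcal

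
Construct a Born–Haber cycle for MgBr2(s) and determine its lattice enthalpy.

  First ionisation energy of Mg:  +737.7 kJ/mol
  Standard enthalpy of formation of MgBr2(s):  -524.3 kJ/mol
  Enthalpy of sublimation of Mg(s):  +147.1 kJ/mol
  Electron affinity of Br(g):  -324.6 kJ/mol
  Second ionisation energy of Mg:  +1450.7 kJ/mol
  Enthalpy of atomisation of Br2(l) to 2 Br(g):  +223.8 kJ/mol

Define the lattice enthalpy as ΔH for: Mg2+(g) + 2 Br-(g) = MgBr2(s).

U = -2434.4 kJ/mol

ΔHf° = 1·ΔHsub + 1·(ΣIE) + 1·D(Br2) + 2·EA + U
-524.3 = 1·(+147.1) + 1·(+2188.4) + 1·(+223.8) + 2·(-324.6) + U
U = -524.3 − (+1910.1) = -2434.4 kJ/mol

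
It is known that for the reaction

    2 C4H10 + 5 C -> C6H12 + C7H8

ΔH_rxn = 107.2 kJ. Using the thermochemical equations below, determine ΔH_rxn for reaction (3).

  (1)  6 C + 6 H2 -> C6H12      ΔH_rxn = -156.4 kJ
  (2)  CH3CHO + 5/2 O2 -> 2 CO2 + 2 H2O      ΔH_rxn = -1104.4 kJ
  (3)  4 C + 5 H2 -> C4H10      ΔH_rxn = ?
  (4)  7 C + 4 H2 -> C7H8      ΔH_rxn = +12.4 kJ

ΔH_rxn = -125.6 kJ

(1) as written: -156.4 kJ
(2): not needed.
(3) reversed and × 2: contributes −2·x
(4) as written: +12.4 kJ
+107.2 = (-156.4) + (+12.4) − 2·x
x = (+107.2 − (-144.0)) / (-2) = -125.6 kJ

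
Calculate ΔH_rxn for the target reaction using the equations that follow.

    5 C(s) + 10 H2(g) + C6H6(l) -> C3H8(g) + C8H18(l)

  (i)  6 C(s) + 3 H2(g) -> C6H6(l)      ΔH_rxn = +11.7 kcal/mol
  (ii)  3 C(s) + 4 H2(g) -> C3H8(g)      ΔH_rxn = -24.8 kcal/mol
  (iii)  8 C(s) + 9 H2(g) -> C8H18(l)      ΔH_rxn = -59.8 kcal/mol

(i) reversed (C6H6(l) must end up as a reactant): -11.7 kcal/mol
(ii) as written (C3H8(g) already on the product side): -24.8 kcal/mol
(iii) as written (C8H18(l) already on the product side): -59.8 kcal/mol
Combining the equations, ΔH_rxn = (-11.7) + (-24.8) + (-59.8) = -96.3 kcal/mol

ΔH_rxn = -96.3 kcal/mol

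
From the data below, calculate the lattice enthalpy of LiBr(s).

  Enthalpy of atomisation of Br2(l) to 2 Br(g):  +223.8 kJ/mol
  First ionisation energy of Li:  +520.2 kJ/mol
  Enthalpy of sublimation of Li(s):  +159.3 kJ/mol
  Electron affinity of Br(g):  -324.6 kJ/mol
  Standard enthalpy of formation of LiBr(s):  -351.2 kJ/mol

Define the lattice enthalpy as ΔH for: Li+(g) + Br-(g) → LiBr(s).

U = -818.0 kJ/mol

ΔHf° = 1·ΔHsub + 1·(ΣIE) + 1/2·D(Br2) + 1·EA + U
-351.2 = 1·(+159.3) + 1·(+520.2) + 1/2·(+223.8) + 1·(-324.6) + U
U = -351.2 − (+466.8) = -818.0 kJ/mol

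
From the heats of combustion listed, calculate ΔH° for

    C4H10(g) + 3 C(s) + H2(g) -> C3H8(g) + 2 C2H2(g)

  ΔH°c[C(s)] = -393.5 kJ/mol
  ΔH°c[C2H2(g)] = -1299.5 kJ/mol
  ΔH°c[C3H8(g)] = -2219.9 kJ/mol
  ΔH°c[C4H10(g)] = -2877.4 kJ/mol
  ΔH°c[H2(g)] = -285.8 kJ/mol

Using ΔH = Σ nΔHc°(reactants) − Σ nΔHc°(products):
= [1·(-2877.4) + 3·(-393.5) + 1·(-285.8)] − [1·(-2219.9) + 2·(-1299.5)]
= 475.2 kJ/mol

ΔH° = 475.2 kJ/mol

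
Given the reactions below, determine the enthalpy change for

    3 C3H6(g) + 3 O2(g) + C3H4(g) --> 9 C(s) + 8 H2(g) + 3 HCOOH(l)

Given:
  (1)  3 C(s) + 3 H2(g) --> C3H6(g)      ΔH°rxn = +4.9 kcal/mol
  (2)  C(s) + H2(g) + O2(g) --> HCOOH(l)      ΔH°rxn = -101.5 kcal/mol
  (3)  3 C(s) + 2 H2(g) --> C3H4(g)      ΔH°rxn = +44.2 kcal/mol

ΔH°rxn = -363.4 kcal/mol

(1) reversed and × 3: (-3)·(+4.9) = -14.7 kcal/mol
(2) × 3: (3)·(-101.5) = -304.5 kcal/mol
(3) reversed: -44.2 kcal/mol
By Hess's law, ΔH°rxn = (-3)·(+4.9) + (3)·(-101.5) + (-1)·(+44.2) = -363.4 kcal/mol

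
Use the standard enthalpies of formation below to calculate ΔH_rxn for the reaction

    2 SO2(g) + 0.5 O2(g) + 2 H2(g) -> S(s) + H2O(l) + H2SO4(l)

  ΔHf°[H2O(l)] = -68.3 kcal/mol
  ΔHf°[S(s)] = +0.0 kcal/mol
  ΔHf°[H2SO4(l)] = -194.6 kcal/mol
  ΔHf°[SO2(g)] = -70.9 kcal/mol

Products: 1·(+0.0) + 1·(-68.3) + 1·(-194.6) = -262.9
Reactants: 2·(-70.9) + 1/2·(+0.0) + 2·(+0.0) = -141.8
ΔH_rxn = (-262.9) − (-141.8) = -121.1 kcal/mol

ΔH_rxn = -121.1 kcal/mol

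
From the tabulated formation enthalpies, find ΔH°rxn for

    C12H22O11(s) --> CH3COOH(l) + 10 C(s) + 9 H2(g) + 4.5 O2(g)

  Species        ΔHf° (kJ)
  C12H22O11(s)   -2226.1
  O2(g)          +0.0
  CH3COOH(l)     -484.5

Products: 1·(-484.5) + 10·(+0.0) + 9·(+0.0) + 9/2·(+0.0) = -484.5
Reactants: 1·(-2226.1) = -2226.1
ΔH°rxn = (-484.5) − (-2226.1) = 1741.6 kJ

ΔH°rxn = 1741.6 kJ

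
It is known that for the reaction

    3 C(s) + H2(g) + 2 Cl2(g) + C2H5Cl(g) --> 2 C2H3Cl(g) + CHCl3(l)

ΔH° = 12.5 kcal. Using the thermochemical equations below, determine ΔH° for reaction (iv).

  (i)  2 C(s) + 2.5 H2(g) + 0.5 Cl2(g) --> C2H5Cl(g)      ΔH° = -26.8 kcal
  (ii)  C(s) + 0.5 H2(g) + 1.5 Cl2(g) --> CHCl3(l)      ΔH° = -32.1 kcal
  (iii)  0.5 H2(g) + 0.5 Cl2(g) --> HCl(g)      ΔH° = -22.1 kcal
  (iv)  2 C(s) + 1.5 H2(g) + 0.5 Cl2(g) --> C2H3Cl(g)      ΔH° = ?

(i) reversed: +26.8 kcal
(ii) as written: -32.1 kcal
(iii): not needed.
(iv) × 2: contributes 2·x
+12.5 = (+26.8) + (-32.1) + 2·x
x = (+12.5 − (-5.3)) / (2) = 8.9 kcal

ΔH° = 8.9 kcal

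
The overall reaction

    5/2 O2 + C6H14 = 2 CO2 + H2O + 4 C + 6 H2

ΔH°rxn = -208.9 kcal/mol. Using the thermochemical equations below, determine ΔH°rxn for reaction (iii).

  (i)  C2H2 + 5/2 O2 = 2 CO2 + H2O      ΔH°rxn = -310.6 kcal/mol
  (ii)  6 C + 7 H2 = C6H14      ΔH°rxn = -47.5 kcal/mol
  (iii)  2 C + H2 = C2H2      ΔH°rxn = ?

ΔH°rxn = 54.2 kcal/mol

(i) as written: -310.6 kcal/mol
(ii) reversed: +47.5 kcal/mol
(iii) as written: contributes x
-208.9 = (-310.6) + (+47.5) + x
x = (-208.9 − (-263.1)) / (1) = 54.2 kcal/mol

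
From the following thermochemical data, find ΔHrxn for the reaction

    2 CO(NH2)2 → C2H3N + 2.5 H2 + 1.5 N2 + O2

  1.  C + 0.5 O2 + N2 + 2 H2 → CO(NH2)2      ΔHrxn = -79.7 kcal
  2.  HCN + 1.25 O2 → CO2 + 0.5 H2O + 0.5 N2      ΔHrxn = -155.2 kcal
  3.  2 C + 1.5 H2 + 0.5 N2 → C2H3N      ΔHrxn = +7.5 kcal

ΔHrxn = 166.9 kcal

eq. 1 reversed and × 2 (reverse to put CO(NH2)2 on the reactant side; scale by 2 for the 2 CO(NH2)2): (-2)·(-79.7) = +159.4 kcal
eq. 2: not needed (HCN appears nowhere else).
eq. 3 as written (C2H3N already on the product side): +7.5 kcal
ΔHrxn = (+159.4) + (+7.5) = 166.9 kcal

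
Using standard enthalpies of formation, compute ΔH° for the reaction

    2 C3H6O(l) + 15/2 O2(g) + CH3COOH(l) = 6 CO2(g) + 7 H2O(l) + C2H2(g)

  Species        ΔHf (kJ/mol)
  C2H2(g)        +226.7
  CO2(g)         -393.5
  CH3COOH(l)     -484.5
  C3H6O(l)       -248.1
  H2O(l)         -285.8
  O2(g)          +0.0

ΔH° = -3154.2 kJ/mol

ΔH°rxn = Σ nΔHf°(products) − Σ nΔHf°(reactants).
Products: 6·(-393.5) + 7·(-285.8) + 1·(+226.7) = -4134.9
Reactants: 2·(-248.1) + 15/2·(+0.0) + 1·(-484.5) = -980.7
ΔH° = (-4134.9) − (-980.7) = -3154.2 kJ/mol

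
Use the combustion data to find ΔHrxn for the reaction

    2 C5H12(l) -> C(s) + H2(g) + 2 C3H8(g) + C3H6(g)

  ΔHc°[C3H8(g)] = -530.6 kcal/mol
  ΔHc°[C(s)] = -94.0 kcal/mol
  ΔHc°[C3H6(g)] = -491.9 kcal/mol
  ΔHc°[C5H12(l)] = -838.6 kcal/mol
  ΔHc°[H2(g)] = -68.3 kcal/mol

ΔHrxn = 38.2 kcal/mol

With combustion enthalpies, reactants minus products:
= [2·(-838.6)] − [1·(-94.0) + 1·(-68.3) + 2·(-530.6) + 1·(-491.9)]
= 38.2 kcal/mol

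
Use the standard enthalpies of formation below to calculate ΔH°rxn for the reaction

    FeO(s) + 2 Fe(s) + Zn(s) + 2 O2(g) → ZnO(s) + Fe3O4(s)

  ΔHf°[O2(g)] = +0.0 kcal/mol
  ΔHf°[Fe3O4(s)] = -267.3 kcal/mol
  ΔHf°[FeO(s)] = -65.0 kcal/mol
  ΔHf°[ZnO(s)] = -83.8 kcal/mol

ΔH°rxn = -286.1 kcal/mol

ΔH°rxn = Σ nΔHf°(products) − Σ nΔHf°(reactants).
Products: 1·(-83.8) + 1·(-267.3) = -351.1
Reactants: 1·(-65.0) + 2·(+0.0) + 1·(+0.0) + 2·(+0.0) = -65.0
ΔH°rxn = (-351.1) − (-65.0) = -286.1 kcal/mol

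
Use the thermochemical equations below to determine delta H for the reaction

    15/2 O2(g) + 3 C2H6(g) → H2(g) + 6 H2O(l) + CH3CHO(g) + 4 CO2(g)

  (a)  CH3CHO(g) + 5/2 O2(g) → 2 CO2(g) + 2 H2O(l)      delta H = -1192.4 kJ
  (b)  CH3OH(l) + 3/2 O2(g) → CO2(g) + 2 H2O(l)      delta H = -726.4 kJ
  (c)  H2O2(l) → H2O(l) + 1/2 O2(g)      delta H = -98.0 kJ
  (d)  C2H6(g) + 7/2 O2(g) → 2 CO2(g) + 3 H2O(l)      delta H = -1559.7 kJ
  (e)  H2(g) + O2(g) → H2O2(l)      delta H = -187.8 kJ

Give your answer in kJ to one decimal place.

delta H = -3200.9 kJ

(a) reversed: +1192.4 kJ
(b): not needed.
(c) reversed: +98.0 kJ
(d) × 3: (3)·(-1559.7) = -4679.1 kJ
(e) reversed: +187.8 kJ
delta H = (-1)·(-1192.4) + (-1)·(-98.0) + (3)·(-1559.7) + (-1)·(-187.8) = -3200.9 kJ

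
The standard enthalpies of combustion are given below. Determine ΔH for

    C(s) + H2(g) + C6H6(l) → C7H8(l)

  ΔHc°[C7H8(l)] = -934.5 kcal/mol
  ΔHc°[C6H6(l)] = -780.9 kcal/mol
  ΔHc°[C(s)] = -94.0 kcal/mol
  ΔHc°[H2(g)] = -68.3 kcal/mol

ΔH = -8.7 kcal/mol

With combustion enthalpies, reactants minus products:
= [1·(-94.0) + 1·(-68.3) + 1·(-780.9)] − [1·(-934.5)]
= -8.7 kcal/mol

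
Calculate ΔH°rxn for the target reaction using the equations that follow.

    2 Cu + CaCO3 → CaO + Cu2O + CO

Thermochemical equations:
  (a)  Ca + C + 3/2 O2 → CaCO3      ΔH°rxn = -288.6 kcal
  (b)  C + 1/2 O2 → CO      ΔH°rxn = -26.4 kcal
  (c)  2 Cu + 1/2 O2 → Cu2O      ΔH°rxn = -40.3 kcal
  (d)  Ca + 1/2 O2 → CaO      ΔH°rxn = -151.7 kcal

(a) reversed: +288.6 kcal
(b) as written: -26.4 kcal
(c) as written: -40.3 kcal
(d) as written: -151.7 kcal
Combining the equations, ΔH°rxn = (-1)·(-288.6) + (1)·(-26.4) + (1)·(-40.3) + (1)·(-151.7) = 70.2 kcal

ΔH°rxn = 70.2 kcal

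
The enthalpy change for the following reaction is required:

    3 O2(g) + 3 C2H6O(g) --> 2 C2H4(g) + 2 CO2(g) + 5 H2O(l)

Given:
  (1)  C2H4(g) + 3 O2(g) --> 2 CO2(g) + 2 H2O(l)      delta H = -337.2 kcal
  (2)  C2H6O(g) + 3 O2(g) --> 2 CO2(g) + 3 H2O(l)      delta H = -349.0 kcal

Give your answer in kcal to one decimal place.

delta H = -372.6 kcal

(1) reversed and × 2 (C2H4(g) must end up as a product; scale by 2 for the 2 C2H4(g)): (-2)·(-337.2) = +674.4 kcal
(2) × 3 (×3 to match 3 C2H6O(g) in the target): (3)·(-349.0) = -1047.0 kcal
Summing the manipulated equations, delta H = (+674.4) + (-1047.0) = -372.6 kcal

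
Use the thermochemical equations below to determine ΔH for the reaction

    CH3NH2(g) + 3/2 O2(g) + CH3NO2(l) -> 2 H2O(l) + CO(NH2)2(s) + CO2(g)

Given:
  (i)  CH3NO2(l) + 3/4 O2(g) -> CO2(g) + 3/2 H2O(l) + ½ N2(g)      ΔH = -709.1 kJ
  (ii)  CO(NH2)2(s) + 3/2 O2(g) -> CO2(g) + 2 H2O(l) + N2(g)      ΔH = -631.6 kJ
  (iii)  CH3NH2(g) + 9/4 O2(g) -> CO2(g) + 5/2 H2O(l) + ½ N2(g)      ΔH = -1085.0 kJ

ΔH = -1162.5 kJ

(i) as written: -709.1 kJ
(ii) reversed: +631.6 kJ
(iii) as written: -1085.0 kJ
Since enthalpy is a state function, ΔH = (-709.1) + (+631.6) + (-1085.0) = -1162.5 kJ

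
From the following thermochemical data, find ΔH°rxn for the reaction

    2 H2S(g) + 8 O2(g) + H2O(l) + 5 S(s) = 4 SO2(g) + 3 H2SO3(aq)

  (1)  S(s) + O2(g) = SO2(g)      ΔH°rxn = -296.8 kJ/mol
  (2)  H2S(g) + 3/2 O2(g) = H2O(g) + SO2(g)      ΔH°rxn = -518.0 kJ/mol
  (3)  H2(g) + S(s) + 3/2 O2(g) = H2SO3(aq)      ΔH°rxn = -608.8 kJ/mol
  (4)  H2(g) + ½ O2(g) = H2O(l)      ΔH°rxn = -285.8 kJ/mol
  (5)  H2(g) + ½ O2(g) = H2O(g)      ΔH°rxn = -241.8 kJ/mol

ΔH°rxn = -2686.6 kJ/mol

(1) × 2: (2)·(-296.8) = -593.6 kJ/mol
(2) × 2 (scale by 2 for the 2 H2S(g)): (2)·(-518.0) = -1036.0 kJ/mol
(3) × 3 (scale by 3 for the 3 H2SO3(aq)): (3)·(-608.8) = -1826.4 kJ/mol
(4) reversed (reverse to put H2O(l) on the reactant side): +285.8 kJ/mol
(5) reversed and × 2: (-2)·(-241.8) = +483.6 kJ/mol
Combining the equations, ΔH°rxn = (-593.6) + (-1036.0) + (-1826.4) + (+285.8) + (+483.6) = -2686.6 kJ/mol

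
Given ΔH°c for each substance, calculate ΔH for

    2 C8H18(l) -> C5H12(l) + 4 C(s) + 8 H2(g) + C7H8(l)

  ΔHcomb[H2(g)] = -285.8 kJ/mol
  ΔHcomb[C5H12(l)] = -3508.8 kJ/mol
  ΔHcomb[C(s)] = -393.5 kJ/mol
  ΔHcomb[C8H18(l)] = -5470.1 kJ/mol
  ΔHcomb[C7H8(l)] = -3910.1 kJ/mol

ΔH = 339.1 kJ/mol

Using ΔH = Σ nΔHc°(reactants) − Σ nΔHc°(products):
= [2·(-5470.1)] − [1·(-3508.8) + 4·(-393.5) + 8·(-285.8) + 1·(-3910.1)]
= 339.1 kJ/mol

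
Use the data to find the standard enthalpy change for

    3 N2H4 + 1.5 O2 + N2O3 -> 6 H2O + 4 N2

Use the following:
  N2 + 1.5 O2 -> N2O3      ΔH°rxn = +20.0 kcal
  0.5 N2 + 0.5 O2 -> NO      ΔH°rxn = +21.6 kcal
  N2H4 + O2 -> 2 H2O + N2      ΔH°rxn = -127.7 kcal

equation 1 reversed (N2O3 must end up as a reactant): -20.0 kcal
equation 2: not needed (NO appears nowhere else).
equation 3 × 3 (scale by 3 for the 3 N2H4): (3)·(-127.7) = -383.1 kcal
ΔH°rxn = (-1)·(+20.0) + (3)·(-127.7) = -403.1 kcal

ΔH°rxn = -403.1 kcal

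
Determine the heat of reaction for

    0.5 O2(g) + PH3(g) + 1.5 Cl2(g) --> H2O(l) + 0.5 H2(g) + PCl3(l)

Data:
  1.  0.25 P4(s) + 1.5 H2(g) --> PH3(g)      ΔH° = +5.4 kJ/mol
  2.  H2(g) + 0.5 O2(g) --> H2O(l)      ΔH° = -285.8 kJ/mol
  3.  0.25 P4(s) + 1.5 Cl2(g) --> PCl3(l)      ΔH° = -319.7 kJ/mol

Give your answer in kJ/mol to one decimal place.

eq. 1 reversed (PH3(g) must end up as a reactant): -5.4 kJ/mol
eq. 2 as written (H2O(l) already on the product side): -285.8 kJ/mol
eq. 3 as written (PCl3(l) already on the product side): -319.7 kJ/mol
ΔH° = (-5.4) + (-285.8) + (-319.7) = -610.9 kJ/mol

ΔH° = -610.9 kJ/mol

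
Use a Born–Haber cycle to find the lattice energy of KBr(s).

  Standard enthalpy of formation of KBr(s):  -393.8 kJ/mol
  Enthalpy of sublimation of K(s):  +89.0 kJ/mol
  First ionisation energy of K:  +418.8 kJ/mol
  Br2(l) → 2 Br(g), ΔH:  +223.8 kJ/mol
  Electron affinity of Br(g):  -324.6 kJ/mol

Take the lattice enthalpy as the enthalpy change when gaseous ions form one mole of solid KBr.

ΔHf° = 1·ΔHsub + 1·(ΣIE) + 1/2·D(Br2) + 1·EA + U
-393.8 = 1·(+89.0) + 1·(+418.8) + 1/2·(+223.8) + 1·(-324.6) + U
U = -393.8 − (+295.1) = -688.9 kJ/mol

U = -688.9 kJ/mol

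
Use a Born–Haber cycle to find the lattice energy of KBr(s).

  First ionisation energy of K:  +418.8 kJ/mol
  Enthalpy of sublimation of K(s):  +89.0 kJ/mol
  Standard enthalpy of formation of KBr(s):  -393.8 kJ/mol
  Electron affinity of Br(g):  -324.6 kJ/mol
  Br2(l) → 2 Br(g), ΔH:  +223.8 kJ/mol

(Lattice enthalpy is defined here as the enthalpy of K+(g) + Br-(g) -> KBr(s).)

U = -688.9 kJ/mol

ΔHf° = 1·ΔHsub + 1·(ΣIE) + 1/2·D(Br2) + 1·EA + U
-393.8 = 1·(+89.0) + 1·(+418.8) + 1/2·(+223.8) + 1·(-324.6) + U
U = -393.8 − (+295.1) = -688.9 kJ/mol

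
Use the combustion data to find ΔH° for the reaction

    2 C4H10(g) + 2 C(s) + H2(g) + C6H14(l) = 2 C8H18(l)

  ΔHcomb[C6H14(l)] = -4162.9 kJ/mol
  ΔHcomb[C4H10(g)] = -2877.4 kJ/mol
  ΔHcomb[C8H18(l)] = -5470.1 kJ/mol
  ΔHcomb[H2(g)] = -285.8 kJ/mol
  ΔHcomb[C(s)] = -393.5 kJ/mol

With combustion enthalpies, reactants minus products:
= [2·(-2877.4) + 2·(-393.5) + 1·(-285.8) + 1·(-4162.9)] − [2·(-5470.1)]
= -50.3 kJ/mol

ΔH° = -50.3 kJ/mol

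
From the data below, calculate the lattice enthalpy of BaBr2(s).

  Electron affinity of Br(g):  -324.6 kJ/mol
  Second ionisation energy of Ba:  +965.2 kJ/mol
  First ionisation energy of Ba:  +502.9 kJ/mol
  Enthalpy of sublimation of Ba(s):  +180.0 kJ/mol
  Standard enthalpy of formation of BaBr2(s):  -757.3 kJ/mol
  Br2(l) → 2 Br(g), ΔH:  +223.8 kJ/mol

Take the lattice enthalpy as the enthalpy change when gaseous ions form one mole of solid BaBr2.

U = -1980.0 kJ/mol

ΔHf° = 1·ΔHsub + 1·(ΣIE) + 1·D(Br2) + 2·EA + U
-757.3 = 1·(+180.0) + 1·(+1468.1) + 1·(+223.8) + 2·(-324.6) + U
U = -757.3 − (+1222.7) = -1980.0 kJ/mol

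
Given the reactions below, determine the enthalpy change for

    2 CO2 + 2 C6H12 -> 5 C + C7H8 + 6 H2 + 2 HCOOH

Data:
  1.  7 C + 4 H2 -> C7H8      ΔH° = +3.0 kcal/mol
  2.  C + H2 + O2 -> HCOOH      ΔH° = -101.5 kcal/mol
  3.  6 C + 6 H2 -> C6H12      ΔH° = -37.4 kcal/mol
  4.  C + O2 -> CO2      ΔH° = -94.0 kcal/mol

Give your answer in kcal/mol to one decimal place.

ΔH° = 62.8 kcal/mol

eq. 1 as written: +3.0 kcal/mol
eq. 2 × 2: (2)·(-101.5) = -203.0 kcal/mol
eq. 3 reversed and × 2: (-2)·(-37.4) = +74.8 kcal/mol
eq. 4 reversed and × 2: (-2)·(-94.0) = +188.0 kcal/mol
ΔH° = (1)·(+3.0) + (2)·(-101.5) + (-2)·(-37.4) + (-2)·(-94.0) = 62.8 kcal/mol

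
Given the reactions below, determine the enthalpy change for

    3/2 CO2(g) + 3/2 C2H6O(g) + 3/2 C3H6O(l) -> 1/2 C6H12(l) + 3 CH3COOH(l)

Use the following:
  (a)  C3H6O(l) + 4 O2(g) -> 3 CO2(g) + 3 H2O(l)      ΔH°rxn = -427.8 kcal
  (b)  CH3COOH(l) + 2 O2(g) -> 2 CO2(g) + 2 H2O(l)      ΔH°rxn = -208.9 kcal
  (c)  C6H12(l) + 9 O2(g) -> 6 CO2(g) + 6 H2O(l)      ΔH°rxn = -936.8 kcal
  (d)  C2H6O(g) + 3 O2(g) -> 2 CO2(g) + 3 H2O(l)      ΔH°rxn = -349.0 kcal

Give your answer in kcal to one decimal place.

ΔH°rxn = -70.1 kcal

(a) × 3/2: (3/2)·(-427.8) = -641.7 kcal
(b) reversed and × 3: (-3)·(-208.9) = +626.7 kcal
(c) reversed and × 1/2: (-1/2)·(-936.8) = +468.4 kcal
(d) × 3/2: (3/2)·(-349.0) = -523.5 kcal
ΔH°rxn = (3/2)·(-427.8) + (-3)·(-208.9) + (-1/2)·(-936.8) + (3/2)·(-349.0) = -70.1 kcal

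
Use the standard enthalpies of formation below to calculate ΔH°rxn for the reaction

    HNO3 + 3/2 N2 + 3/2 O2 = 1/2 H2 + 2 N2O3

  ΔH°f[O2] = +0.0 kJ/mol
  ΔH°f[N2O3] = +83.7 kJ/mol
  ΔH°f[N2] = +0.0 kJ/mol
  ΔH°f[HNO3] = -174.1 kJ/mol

Products: 1/2·(+0.0) + 2·(+83.7) = +167.4
Reactants: 1·(-174.1) + 3/2·(+0.0) + 3/2·(+0.0) = -174.1
ΔH°rxn = (+167.4) − (-174.1) = 341.5 kJ/mol

ΔH°rxn = 341.5 kJ/mol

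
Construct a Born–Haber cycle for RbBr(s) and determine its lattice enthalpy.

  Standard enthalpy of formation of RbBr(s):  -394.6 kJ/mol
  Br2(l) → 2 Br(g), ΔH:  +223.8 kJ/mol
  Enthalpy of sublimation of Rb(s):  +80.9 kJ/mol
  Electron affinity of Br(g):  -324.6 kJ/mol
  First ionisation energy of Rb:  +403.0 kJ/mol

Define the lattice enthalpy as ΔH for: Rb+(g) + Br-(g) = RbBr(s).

ΔHf° = 1·ΔHsub + 1·(ΣIE) + 1/2·D(Br2) + 1·EA + U
-394.6 = 1·(+80.9) + 1·(+403.0) + 1/2·(+223.8) + 1·(-324.6) + U
U = -394.6 − (+271.2) = -665.8 kJ/mol

U = -665.8 kJ/mol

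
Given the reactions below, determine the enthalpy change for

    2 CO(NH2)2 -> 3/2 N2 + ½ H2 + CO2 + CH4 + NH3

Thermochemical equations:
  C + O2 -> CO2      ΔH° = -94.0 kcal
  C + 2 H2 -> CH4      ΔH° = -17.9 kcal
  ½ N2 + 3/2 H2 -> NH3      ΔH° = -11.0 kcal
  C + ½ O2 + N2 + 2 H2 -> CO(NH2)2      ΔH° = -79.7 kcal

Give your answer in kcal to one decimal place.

ΔH° = 36.5 kcal

equation 1 as written: -94.0 kcal
equation 2 as written: -17.9 kcal
equation 3 as written: -11.0 kcal
equation 4 reversed and × 2: (-2)·(-79.7) = +159.4 kcal
Summing the manipulated equations, ΔH° = (1)·(-94.0) + (1)·(-17.9) + (1)·(-11.0) + (-2)·(-79.7) = 36.5 kcal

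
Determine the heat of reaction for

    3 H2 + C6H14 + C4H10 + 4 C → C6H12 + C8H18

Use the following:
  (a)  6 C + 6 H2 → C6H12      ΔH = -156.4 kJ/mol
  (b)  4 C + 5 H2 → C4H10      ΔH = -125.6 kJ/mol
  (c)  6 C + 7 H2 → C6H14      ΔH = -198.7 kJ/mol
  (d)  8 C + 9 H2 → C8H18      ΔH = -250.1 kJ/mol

(a) as written: -156.4 kJ/mol
(b) reversed: +125.6 kJ/mol
(c) reversed: +198.7 kJ/mol
(d) as written: -250.1 kJ/mol
Since enthalpy is a state function, ΔH = (-156.4) + (+125.6) + (+198.7) + (-250.1) = -82.2 kJ/mol

ΔH = -82.2 kJ/mol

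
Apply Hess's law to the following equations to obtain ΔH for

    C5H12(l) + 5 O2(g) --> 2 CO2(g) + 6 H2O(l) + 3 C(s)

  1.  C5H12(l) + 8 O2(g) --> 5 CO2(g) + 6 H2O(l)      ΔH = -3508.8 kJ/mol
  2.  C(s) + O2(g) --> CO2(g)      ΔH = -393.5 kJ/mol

eq. 1 as written: -3508.8 kJ/mol
eq. 2 reversed and × 3: (-3)·(-393.5) = +1180.5 kJ/mol
By Hess's law, ΔH = (-3508.8) + (+1180.5) = -2328.3 kJ/mol

ΔH = -2328.3 kJ/mol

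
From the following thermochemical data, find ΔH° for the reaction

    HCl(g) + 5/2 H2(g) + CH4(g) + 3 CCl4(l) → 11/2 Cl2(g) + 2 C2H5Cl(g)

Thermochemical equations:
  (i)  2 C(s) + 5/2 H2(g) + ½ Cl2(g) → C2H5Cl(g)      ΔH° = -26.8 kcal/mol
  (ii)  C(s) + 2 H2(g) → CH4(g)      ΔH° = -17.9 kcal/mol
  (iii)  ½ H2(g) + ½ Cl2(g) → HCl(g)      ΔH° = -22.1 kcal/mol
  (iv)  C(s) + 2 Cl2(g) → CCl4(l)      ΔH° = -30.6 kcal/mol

ΔH° = 78.2 kcal/mol

(i) × 2 (scale by 2 for the 2 C2H5Cl(g)): (2)·(-26.8) = -53.6 kcal/mol
(ii) reversed (CH4(g) must end up as a reactant): +17.9 kcal/mol
(iii) reversed (reverse to put HCl(g) on the reactant side): +22.1 kcal/mol
(iv) reversed and × 3 (CCl4(l) must end up as a reactant; scale by 3 for the 3 CCl4(l)): (-3)·(-30.6) = +91.8 kcal/mol
Summing the manipulated equations, ΔH° = (2)·(-26.8) + (-1)·(-17.9) + (-1)·(-22.1) + (-3)·(-30.6) = 78.2 kcal/mol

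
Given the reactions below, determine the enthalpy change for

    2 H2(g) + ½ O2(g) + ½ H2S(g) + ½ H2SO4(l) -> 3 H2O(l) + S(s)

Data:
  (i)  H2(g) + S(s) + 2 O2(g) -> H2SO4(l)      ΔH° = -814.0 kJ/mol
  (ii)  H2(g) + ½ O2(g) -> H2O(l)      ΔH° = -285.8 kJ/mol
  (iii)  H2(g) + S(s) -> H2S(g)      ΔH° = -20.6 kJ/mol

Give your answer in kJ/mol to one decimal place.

(i) reversed and × 1/2: (-1/2)·(-814.0) = +407.0 kJ/mol
(ii) × 3: (3)·(-285.8) = -857.4 kJ/mol
(iii) reversed and × 1/2: (-1/2)·(-20.6) = +10.3 kJ/mol
Since enthalpy is a state function, ΔH° = (+407.0) + (-857.4) + (+10.3) = -440.1 kJ/mol

ΔH° = -440.1 kJ/mol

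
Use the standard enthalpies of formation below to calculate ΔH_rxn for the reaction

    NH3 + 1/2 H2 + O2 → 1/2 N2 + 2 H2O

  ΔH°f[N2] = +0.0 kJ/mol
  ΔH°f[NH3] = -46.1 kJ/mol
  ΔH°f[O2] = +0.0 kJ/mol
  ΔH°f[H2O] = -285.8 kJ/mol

Products: 1/2·(+0.0) + 2·(-285.8) = -571.6
Reactants: 1·(-46.1) + 1/2·(+0.0) + 1·(+0.0) = -46.1
ΔH_rxn = (-571.6) − (-46.1) = -525.5 kJ/mol

ΔH_rxn = -525.5 kJ/mol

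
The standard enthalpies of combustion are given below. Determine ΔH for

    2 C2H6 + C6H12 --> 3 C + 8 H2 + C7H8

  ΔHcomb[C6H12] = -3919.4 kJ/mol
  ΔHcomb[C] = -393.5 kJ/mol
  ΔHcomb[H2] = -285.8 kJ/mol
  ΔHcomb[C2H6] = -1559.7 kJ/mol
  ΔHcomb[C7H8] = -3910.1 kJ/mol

With combustion enthalpies, reactants minus products:
= [2·(-1559.7) + 1·(-3919.4)] − [3·(-393.5) + 8·(-285.8) + 1·(-3910.1)]
= 338.2 kJ/mol

ΔH = 338.2 kJ/mol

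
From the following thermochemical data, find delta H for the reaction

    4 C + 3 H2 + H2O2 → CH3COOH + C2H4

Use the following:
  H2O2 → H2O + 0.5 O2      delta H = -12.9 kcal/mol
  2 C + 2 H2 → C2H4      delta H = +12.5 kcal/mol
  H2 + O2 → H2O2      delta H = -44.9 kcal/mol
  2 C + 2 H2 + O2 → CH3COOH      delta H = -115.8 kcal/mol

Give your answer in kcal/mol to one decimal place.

delta H = -58.4 kcal/mol

equation 1: not needed.
equation 2 as written: +12.5 kcal/mol
equation 3 reversed: +44.9 kcal/mol
equation 4 as written: -115.8 kcal/mol
delta H = (+12.5) + (+44.9) + (-115.8) = -58.4 kcal/mol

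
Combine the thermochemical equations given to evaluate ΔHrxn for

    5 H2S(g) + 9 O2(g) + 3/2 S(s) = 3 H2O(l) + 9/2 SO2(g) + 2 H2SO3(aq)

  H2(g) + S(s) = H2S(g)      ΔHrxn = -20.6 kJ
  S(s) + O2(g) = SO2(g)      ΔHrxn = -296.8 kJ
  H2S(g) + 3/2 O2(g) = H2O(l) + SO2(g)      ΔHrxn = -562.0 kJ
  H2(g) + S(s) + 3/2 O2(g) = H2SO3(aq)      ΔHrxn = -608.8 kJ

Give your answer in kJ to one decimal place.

equation 1 reversed and × 2: (-2)·(-20.6) = +41.2 kJ
equation 2 × 3/2: (3/2)·(-296.8) = -445.2 kJ
equation 3 × 3: (3)·(-562.0) = -1686.0 kJ
equation 4 × 2: (2)·(-608.8) = -1217.6 kJ
ΔHrxn = (-2)·(-20.6) + (3/2)·(-296.8) + (3)·(-562.0) + (2)·(-608.8) = -3307.6 kJ

ΔHrxn = -3307.6 kJ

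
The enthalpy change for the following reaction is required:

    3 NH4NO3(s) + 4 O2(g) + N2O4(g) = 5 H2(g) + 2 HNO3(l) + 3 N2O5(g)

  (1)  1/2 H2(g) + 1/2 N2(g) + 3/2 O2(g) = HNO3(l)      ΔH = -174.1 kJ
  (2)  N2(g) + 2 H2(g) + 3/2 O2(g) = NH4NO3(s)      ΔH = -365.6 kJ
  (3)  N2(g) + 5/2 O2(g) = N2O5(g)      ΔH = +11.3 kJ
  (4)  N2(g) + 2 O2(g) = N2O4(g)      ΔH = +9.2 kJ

ΔH = 773.3 kJ

(1) × 2: (2)·(-174.1) = -348.2 kJ
(2) reversed and × 3: (-3)·(-365.6) = +1096.8 kJ
(3) × 3: (3)·(+11.3) = +33.9 kJ
(4) reversed: -9.2 kJ
Summing the manipulated equations, ΔH = (-348.2) + (+1096.8) + (+33.9) + (-9.2) = 773.3 kJ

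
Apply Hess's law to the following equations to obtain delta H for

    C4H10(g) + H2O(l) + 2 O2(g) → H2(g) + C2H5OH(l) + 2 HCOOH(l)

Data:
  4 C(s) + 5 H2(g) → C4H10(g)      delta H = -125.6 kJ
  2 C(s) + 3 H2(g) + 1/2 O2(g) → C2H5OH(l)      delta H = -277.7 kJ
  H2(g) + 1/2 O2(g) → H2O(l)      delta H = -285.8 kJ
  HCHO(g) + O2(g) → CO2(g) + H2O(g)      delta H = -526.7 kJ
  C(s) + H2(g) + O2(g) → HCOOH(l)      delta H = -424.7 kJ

delta H = -715.7 kJ

equation 1 reversed (reverse to put C4H10(g) on the reactant side): +125.6 kJ
equation 2 as written (C2H5OH(l) already on the product side): -277.7 kJ
equation 3 reversed (H2O(l) must end up as a reactant): +285.8 kJ
equation 4: not needed (H2O(g) appears nowhere else).
equation 5 × 2 (×2 to match 2 HCOOH(l) in the target): (2)·(-424.7) = -849.4 kJ
Summing the manipulated equations, delta H = (+125.6) + (-277.7) + (+285.8) + (-849.4) = -715.7 kJ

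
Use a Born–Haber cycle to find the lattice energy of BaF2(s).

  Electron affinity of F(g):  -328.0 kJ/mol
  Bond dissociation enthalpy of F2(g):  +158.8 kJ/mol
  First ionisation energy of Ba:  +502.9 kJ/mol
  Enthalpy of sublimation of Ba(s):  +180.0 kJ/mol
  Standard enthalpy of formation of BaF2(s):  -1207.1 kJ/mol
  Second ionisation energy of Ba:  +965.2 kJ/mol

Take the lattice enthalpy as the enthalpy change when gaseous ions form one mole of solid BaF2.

ΔHf° = 1·ΔHsub + 1·(ΣIE) + 1·D(F2) + 2·EA + U
-1207.1 = 1·(+180.0) + 1·(+1468.1) + 1·(+158.8) + 2·(-328.0) + U
U = -1207.1 − (+1150.9) = -2358.0 kJ/mol

U = -2358.0 kJ/mol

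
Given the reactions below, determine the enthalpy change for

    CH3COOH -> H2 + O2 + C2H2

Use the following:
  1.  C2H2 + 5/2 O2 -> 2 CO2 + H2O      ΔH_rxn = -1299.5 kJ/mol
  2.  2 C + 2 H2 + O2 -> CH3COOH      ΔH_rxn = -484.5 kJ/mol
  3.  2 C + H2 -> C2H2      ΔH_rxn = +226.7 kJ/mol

ΔH_rxn = 711.2 kJ/mol

eq. 1: not needed.
eq. 2 reversed: +484.5 kJ/mol
eq. 3 as written: +226.7 kJ/mol
Summing the manipulated equations, ΔH_rxn = (-1)·(-484.5) + (1)·(+226.7) = 711.2 kJ/mol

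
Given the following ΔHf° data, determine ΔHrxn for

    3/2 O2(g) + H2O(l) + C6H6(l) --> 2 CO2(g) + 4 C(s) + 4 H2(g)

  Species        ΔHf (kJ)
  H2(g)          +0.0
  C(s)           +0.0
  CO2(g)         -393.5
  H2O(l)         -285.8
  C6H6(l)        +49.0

ΔH°rxn = Σ nΔHf°(products) − Σ nΔHf°(reactants).
Products: 2·(-393.5) + 4·(+0.0) + 4·(+0.0) = -787.0
Reactants: 3/2·(+0.0) + 1·(-285.8) + 1·(+49.0) = -236.8
ΔHrxn = (-787.0) − (-236.8) = -550.2 kJ

ΔHrxn = -550.2 kJ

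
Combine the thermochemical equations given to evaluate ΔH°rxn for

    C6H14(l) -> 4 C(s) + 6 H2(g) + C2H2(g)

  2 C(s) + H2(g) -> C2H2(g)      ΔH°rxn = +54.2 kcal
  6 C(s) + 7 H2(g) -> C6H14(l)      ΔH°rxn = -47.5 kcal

ΔH°rxn = 101.7 kcal

equation 1 as written: +54.2 kcal
equation 2 reversed: +47.5 kcal
ΔH°rxn = (1)·(+54.2) + (-1)·(-47.5) = 101.7 kcal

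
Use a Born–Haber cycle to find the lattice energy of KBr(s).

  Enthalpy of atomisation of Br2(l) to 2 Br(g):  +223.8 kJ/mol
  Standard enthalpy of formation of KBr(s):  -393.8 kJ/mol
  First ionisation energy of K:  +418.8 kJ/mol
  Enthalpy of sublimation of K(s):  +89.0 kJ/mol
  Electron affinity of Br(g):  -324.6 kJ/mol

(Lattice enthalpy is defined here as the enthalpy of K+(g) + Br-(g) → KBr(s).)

U = -688.9 kJ/mol

ΔHf° = 1·ΔHsub + 1·(ΣIE) + 1/2·D(Br2) + 1·EA + U
-393.8 = 1·(+89.0) + 1·(+418.8) + 1/2·(+223.8) + 1·(-324.6) + U
U = -393.8 − (+295.1) = -688.9 kJ/mol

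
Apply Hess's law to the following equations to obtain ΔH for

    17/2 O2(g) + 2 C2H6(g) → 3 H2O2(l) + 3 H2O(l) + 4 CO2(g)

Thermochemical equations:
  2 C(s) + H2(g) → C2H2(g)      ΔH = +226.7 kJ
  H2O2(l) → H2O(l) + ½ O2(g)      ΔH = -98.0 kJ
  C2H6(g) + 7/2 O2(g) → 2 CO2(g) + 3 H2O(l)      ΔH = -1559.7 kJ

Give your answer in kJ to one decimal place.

ΔH = -2825.4 kJ

equation 1: not needed.
equation 2 reversed and × 3: (-3)·(-98.0) = +294.0 kJ
equation 3 × 2: (2)·(-1559.7) = -3119.4 kJ
Combining the equations, ΔH = (+294.0) + (-3119.4) = -2825.4 kJ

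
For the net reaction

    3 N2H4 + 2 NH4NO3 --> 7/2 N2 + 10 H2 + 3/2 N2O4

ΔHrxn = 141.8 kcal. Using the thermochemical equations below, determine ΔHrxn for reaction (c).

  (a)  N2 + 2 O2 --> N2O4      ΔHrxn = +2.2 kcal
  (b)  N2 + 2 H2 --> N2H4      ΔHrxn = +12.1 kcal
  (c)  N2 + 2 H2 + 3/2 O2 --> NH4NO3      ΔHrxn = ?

ΔHrxn = -87.4 kcal

(a) × 3/2 (scale by 3/2 for the 3/2 N2O4): (3/2)·(+2.2) = +3.3 kcal
(b) reversed and × 3 (N2H4 must end up as a reactant; ×3 to match 3 N2H4 in the target): (-3)·(+12.1) = -36.3 kcal
(c) reversed and × 2 (reverse to put NH4NO3 on the reactant side; scale by 2 for the 2 NH4NO3): contributes −2·x
+141.8 = (+3.3) + (-36.3) − 2·x
x = (+141.8 − (-33.0)) / (-2) = -87.4 kcal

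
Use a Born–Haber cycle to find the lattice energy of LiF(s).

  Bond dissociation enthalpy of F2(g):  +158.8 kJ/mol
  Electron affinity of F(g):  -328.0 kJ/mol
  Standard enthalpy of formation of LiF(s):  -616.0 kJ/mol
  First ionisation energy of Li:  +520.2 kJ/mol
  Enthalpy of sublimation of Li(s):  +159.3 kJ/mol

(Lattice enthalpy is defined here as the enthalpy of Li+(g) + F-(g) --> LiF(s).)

U = -1046.9 kJ/mol

ΔHf° = 1·ΔHsub + 1·(ΣIE) + 1/2·D(F2) + 1·EA + U
-616.0 = 1·(+159.3) + 1·(+520.2) + 1/2·(+158.8) + 1·(-328.0) + U
U = -616.0 − (+430.9) = -1046.9 kJ/mol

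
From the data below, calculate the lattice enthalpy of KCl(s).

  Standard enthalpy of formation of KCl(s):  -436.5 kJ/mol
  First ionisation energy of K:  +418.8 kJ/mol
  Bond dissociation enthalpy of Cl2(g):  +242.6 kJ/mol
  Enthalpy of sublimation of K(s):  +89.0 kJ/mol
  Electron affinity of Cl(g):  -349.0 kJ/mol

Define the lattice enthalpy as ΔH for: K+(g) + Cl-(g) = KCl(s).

U = -716.6 kJ/mol

ΔHf° = 1·ΔHsub + 1·(ΣIE) + 1/2·D(Cl2) + 1·EA + U
-436.5 = 1·(+89.0) + 1·(+418.8) + 1/2·(+242.6) + 1·(-349.0) + U
U = -436.5 − (+280.1) = -716.6 kJ/mol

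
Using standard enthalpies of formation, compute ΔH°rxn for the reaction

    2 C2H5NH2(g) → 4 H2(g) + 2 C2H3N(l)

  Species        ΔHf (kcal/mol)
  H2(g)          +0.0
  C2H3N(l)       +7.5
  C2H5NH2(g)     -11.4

Products: 4·(+0.0) + 2·(+7.5) = +15.0
Reactants: 2·(-11.4) = -22.8
ΔH°rxn = (+15.0) − (-22.8) = 37.8 kcal/mol

ΔH°rxn = 37.8 kcal/mol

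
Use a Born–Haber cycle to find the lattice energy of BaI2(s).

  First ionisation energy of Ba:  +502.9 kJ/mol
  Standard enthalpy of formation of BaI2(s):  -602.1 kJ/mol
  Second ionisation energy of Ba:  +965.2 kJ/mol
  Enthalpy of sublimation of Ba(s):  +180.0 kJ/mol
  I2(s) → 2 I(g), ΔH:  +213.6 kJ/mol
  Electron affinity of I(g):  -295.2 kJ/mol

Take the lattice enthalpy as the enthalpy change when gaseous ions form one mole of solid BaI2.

ΔHf° = 1·ΔHsub + 1·(ΣIE) + 1·D(I2) + 2·EA + U
-602.1 = 1·(+180.0) + 1·(+1468.1) + 1·(+213.6) + 2·(-295.2) + U
U = -602.1 − (+1271.3) = -1873.4 kJ/mol

U = -1873.4 kJ/mol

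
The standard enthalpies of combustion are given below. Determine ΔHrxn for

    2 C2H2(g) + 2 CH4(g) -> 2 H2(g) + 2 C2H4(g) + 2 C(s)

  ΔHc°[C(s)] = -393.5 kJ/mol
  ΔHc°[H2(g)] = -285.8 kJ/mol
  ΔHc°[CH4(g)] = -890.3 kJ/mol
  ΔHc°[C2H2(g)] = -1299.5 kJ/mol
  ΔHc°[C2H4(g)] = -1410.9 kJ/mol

With combustion enthalpies, reactants minus products:
= [2·(-1299.5) + 2·(-890.3)] − [2·(-285.8) + 2·(-1410.9) + 2·(-393.5)]
= -199.2 kJ/mol

ΔHrxn = -199.2 kJ/mol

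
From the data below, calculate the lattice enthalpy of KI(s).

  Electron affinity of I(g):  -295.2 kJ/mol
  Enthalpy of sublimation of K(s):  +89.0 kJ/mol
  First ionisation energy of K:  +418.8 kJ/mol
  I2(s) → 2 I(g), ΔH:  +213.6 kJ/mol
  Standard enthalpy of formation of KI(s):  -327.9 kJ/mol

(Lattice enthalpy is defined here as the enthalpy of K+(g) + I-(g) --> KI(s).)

U = -647.3 kJ/mol

ΔHf° = 1·ΔHsub + 1·(ΣIE) + 1/2·D(I2) + 1·EA + U
-327.9 = 1·(+89.0) + 1·(+418.8) + 1/2·(+213.6) + 1·(-295.2) + U
U = -327.9 − (+319.4) = -647.3 kJ/mol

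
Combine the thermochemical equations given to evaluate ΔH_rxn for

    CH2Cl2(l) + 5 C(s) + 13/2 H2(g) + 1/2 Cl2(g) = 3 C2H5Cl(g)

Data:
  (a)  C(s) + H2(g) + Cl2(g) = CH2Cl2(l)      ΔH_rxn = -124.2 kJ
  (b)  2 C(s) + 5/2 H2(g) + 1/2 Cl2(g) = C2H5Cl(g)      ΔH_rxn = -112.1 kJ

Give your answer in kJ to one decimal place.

ΔH_rxn = -212.1 kJ

(a) reversed: +124.2 kJ
(b) × 3: (3)·(-112.1) = -336.3 kJ
ΔH_rxn = (+124.2) + (-336.3) = -212.1 kJ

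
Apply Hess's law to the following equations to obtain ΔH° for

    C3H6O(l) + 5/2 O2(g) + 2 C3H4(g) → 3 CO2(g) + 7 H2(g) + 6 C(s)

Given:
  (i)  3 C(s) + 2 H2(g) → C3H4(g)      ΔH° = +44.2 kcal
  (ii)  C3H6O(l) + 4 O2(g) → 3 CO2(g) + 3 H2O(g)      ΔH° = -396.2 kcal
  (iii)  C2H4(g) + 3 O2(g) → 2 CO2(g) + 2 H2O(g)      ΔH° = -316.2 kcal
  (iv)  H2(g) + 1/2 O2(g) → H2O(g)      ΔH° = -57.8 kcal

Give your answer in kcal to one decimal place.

ΔH° = -311.2 kcal

(i) reversed and × 2 (reverse to put C3H4(g) on the reactant side; ×2 to match 2 C3H4(g) in the target): (-2)·(+44.2) = -88.4 kcal
(ii) as written (C3H6O(l) already on the reactant side): -396.2 kcal
(iii): not needed (C2H4(g) appears nowhere else).
(iv) reversed and × 3: (-3)·(-57.8) = +173.4 kcal
ΔH° = (-2)·(+44.2) + (1)·(-396.2) + (-3)·(-57.8) = -311.2 kcal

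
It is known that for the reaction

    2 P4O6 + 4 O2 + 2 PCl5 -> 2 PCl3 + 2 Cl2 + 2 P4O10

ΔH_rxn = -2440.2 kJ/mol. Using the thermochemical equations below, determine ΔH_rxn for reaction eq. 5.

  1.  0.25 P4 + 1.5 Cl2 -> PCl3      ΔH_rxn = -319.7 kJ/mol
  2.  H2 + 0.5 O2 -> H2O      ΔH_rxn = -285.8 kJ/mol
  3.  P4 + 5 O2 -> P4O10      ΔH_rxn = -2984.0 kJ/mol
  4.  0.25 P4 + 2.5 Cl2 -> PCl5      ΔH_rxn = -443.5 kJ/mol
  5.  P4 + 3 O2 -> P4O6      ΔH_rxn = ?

ΔH_rxn = -1640.1 kJ/mol

eq. 1 × 2 (×2 to match 2 PCl3 in the target): (2)·(-319.7) = -639.4 kJ/mol
eq. 2: not needed (H2O appears nowhere else).
eq. 3 × 2 (scale by 2 for the 2 P4O10): (2)·(-2984.0) = -5968.0 kJ/mol
eq. 4 reversed and × 2 (PCl5 must end up as a reactant; ×2 to match 2 PCl5 in the target): (-2)·(-443.5) = +887.0 kJ/mol
eq. 5 reversed and × 2 (reverse to put P4O6 on the reactant side; ×2 to match 2 P4O6 in the target): contributes −2·x
-2440.2 = (-639.4) + (-5968.0) + (+887.0) − 2·x
x = (-2440.2 − (-5720.4)) / (-2) = -1640.1 kJ/mol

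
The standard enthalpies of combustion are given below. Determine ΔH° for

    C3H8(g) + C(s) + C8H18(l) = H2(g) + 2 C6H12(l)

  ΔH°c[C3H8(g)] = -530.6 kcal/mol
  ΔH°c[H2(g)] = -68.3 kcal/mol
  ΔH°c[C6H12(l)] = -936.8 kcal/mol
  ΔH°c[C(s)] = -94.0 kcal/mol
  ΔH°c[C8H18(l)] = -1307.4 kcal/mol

ΔH° = 9.9 kcal/mol

Using ΔH = Σ nΔHc°(reactants) − Σ nΔHc°(products):
= [1·(-530.6) + 1·(-94.0) + 1·(-1307.4)] − [1·(-68.3) + 2·(-936.8)]
= 9.9 kcal/mol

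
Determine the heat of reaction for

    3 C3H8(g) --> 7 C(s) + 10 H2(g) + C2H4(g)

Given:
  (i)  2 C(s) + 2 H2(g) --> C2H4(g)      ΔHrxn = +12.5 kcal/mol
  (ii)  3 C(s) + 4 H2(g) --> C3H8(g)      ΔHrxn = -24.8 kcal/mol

(i) as written: +12.5 kcal/mol
(ii) reversed and × 3: (-3)·(-24.8) = +74.4 kcal/mol
By Hess's law, ΔHrxn = (+12.5) + (+74.4) = 86.9 kcal/mol

ΔHrxn = 86.9 kcal/mol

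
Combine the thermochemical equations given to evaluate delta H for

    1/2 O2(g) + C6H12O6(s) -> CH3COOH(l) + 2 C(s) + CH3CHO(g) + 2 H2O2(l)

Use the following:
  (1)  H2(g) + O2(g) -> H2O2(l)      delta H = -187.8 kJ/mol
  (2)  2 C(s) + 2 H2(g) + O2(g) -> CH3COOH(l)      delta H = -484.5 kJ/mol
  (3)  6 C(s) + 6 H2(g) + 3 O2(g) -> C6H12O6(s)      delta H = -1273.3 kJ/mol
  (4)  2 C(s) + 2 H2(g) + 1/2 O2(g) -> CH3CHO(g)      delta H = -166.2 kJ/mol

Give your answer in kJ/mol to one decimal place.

delta H = 247.0 kJ/mol

(1) × 2: (2)·(-187.8) = -375.6 kJ/mol
(2) as written: -484.5 kJ/mol
(3) reversed: +1273.3 kJ/mol
(4) as written: -166.2 kJ/mol
Since enthalpy is a state function, delta H = (-375.6) + (-484.5) + (+1273.3) + (-166.2) = 247.0 kJ/mol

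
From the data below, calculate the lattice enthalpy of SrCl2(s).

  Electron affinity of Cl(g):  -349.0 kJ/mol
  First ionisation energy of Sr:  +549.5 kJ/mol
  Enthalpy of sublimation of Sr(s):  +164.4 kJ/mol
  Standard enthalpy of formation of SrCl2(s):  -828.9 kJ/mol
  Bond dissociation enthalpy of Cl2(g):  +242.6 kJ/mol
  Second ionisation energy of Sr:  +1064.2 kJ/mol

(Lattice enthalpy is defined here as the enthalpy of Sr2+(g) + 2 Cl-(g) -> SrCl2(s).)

ΔHf° = 1·ΔHsub + 1·(ΣIE) + 1·D(Cl2) + 2·EA + U
-828.9 = 1·(+164.4) + 1·(+1613.7) + 1·(+242.6) + 2·(-349.0) + U
U = -828.9 − (+1322.7) = -2151.6 kJ/mol

U = -2151.6 kJ/mol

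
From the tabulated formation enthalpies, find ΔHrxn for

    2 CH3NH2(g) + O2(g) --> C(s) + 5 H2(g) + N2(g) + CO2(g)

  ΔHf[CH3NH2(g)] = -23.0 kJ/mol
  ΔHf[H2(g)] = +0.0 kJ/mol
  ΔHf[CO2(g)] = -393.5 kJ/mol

ΔHrxn = -347.5 kJ/mol

ΔH°rxn = Σ nΔHf°(products) − Σ nΔHf°(reactants).
Products: 1·(+0.0) + 5·(+0.0) + 1·(+0.0) + 1·(-393.5) = -393.5
Reactants: 2·(-23.0) + 1·(+0.0) = -46.0
ΔHrxn = (-393.5) − (-46.0) = -347.5 kJ/mol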